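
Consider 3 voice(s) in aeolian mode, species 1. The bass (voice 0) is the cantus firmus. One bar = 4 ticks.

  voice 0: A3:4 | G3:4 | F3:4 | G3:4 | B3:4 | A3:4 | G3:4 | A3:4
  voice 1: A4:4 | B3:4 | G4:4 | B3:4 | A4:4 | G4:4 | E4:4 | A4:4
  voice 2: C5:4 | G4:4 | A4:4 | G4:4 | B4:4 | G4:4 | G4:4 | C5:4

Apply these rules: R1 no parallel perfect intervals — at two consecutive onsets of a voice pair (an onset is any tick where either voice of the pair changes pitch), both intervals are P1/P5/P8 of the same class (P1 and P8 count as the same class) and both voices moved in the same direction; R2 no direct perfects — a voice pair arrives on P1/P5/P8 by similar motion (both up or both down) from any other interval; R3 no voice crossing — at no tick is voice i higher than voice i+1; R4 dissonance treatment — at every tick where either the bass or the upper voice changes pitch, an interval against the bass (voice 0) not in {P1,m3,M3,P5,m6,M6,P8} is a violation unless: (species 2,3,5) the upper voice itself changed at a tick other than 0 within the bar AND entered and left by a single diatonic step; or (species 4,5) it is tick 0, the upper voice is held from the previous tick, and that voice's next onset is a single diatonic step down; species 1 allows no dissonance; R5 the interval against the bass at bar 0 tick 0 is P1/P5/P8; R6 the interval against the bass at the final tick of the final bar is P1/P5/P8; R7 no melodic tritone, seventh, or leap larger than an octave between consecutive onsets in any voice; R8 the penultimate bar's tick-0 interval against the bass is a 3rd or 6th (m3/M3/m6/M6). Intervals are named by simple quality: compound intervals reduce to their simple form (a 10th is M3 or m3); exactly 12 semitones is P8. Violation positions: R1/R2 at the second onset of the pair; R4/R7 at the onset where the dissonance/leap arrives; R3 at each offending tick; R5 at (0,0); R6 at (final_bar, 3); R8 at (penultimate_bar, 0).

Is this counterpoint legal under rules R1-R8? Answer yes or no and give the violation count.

No (13 violations)

bar 0: v0=A3 v1=A4 v2=C5 (m3)
bar 1: v0=G3 v1=B3 v2=G4 (P8)
bar 2: v0=F3 v1=G4 v2=A4 (M3)
bar 3: v0=G3 v1=B3 v2=G4 (P8)
bar 4: v0=B3 v1=A4 v2=B4 (P8)
bar 5: v0=A3 v1=G4 v2=G4 (m7)
bar 6: v0=G3 v1=E4 v2=G4 (P8)
bar 7: v0=A3 v1=A4 v2=C5 (m3)
  R5 @ bar0.0: opens on m3
  R2 @ bar1.0: A3/C5 m3 -> G3/G4 P8 similar
  R7 @ bar1.0: A4->B3 leap 10st
  R4 @ bar2.0: F3/G4 M2 untreated
  R1 @ bar4.0: G3/G4 P8 -> B3/B4 P8 similar
  R4 @ bar4.0: B3/A4 m7 untreated
  R7 @ bar4.0: B3->A4 leap 10st
  R2 @ bar5.0: A4/B4 M2 -> G4/G4 P1 similar
  R4 @ bar5.0: A3/G4 m7 untreated
  R4 @ bar5.0: A3/G4 m7 untreated
  R8 @ bar6.0: penult P8 not 3rd/6th
  R2 @ bar7.0: G3/E4 M6 -> A3/A4 P8 similar
  R6 @ bar7.3: closes on m3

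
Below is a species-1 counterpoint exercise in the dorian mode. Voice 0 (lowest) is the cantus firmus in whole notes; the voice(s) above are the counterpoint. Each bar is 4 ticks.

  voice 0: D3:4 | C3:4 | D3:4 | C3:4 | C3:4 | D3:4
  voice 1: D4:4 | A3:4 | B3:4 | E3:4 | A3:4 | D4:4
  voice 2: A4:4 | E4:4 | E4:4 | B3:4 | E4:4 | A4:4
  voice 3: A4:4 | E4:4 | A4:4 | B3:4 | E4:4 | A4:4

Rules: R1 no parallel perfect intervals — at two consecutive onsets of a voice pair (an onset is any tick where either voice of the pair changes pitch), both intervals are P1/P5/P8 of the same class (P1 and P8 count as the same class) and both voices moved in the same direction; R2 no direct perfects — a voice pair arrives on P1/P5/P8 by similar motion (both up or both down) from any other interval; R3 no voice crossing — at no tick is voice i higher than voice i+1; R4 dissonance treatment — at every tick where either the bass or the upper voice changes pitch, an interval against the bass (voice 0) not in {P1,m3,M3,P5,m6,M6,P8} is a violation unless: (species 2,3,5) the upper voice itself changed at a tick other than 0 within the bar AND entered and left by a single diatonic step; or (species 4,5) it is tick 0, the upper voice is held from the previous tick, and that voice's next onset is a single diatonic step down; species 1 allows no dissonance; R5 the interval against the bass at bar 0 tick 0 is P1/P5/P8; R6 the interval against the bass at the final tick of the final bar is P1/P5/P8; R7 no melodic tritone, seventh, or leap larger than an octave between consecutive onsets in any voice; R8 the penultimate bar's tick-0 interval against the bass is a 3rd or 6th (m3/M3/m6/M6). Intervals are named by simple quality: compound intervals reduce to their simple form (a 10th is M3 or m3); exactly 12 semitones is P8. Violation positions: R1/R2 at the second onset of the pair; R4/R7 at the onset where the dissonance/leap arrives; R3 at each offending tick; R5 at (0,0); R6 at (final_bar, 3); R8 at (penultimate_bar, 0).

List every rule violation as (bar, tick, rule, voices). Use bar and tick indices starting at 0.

(1, 0, R1, (1, 2))
(1, 0, R1, (1, 3))
(1, 0, R1, (2, 3))
(2, 0, R2, (0, 3))
(2, 0, R4, (0, 2))
(3, 0, R2, (1, 2))
(3, 0, R2, (1, 3))
(3, 0, R2, (2, 3))
(3, 0, R4, (0, 2))
(3, 0, R4, (0, 3))
(3, 0, R7, (3,))
(4, 0, R1, (1, 2))
(4, 0, R1, (1, 3))
(4, 0, R1, (2, 3))
(5, 0, R1, (1, 2))
(5, 0, R1, (1, 3))
(5, 0, R1, (2, 3))
(5, 0, R2, (0, 1))
(5, 0, R2, (0, 2))
(5, 0, R2, (0, 3))

bar 0: v0=D3 v1=D4 v2=A4 v3=A4 downbeat P5
bar 1: v0=C3 v1=A3 v2=E4 v3=E4 downbeat M3
bar 2: v0=D3 v1=B3 v2=E4 v3=A4 downbeat P5
bar 3: v0=C3 v1=E3 v2=B3 v3=B3 downbeat M7
bar 4: v0=C3 v1=A3 v2=E4 v3=E4 downbeat M3
bar 5: v0=D3 v1=D4 v2=A4 v3=A4 downbeat P5
  -> R1 @ bar 1 tick 0 v(1, 2): D4/A4 P5 -> A3/E4 P5 similar
  -> R1 @ bar 1 tick 0 v(1, 3): D4/A4 P5 -> A3/E4 P5 similar
  -> R1 @ bar 1 tick 0 v(2, 3): A4/A4 P1 -> E4/E4 P1 similar
  -> R2 @ bar 2 tick 0 v(0, 3): C3/E4 M3 -> D3/A4 P5 similar
  -> R4 @ bar 2 tick 0 v(0, 2): D3/E4 M2 untreated
  -> R2 @ bar 3 tick 0 v(1, 2): B3/E4 P4 -> E3/B3 P5 similar
  -> R2 @ bar 3 tick 0 v(1, 3): B3/A4 m7 -> E3/B3 P5 similar
  -> R2 @ bar 3 tick 0 v(2, 3): E4/A4 P4 -> B3/B3 P1 similar
  -> R4 @ bar 3 tick 0 v(0, 2): C3/B3 M7 untreated
  -> R4 @ bar 3 tick 0 v(0, 3): C3/B3 M7 untreated
  -> R7 @ bar 3 tick 0 v(3,): A4->B3 leap 10st
  -> R1 @ bar 4 tick 0 v(1, 2): E3/B3 P5 -> A3/E4 P5 similar
  -> R1 @ bar 4 tick 0 v(1, 3): E3/B3 P5 -> A3/E4 P5 similar
  -> R1 @ bar 4 tick 0 v(2, 3): B3/B3 P1 -> E4/E4 P1 similar
  -> R1 @ bar 5 tick 0 v(1, 2): A3/E4 P5 -> D4/A4 P5 similar
  -> R1 @ bar 5 tick 0 v(1, 3): A3/E4 P5 -> D4/A4 P5 similar
  -> R1 @ bar 5 tick 0 v(2, 3): E4/E4 P1 -> A4/A4 P1 similar
  -> R2 @ bar 5 tick 0 v(0, 1): C3/A3 M6 -> D3/D4 P8 similar
  -> R2 @ bar 5 tick 0 v(0, 2): C3/E4 M3 -> D3/A4 P5 similar
  -> R2 @ bar 5 tick 0 v(0, 3): C3/E4 M3 -> D3/A4 P5 similar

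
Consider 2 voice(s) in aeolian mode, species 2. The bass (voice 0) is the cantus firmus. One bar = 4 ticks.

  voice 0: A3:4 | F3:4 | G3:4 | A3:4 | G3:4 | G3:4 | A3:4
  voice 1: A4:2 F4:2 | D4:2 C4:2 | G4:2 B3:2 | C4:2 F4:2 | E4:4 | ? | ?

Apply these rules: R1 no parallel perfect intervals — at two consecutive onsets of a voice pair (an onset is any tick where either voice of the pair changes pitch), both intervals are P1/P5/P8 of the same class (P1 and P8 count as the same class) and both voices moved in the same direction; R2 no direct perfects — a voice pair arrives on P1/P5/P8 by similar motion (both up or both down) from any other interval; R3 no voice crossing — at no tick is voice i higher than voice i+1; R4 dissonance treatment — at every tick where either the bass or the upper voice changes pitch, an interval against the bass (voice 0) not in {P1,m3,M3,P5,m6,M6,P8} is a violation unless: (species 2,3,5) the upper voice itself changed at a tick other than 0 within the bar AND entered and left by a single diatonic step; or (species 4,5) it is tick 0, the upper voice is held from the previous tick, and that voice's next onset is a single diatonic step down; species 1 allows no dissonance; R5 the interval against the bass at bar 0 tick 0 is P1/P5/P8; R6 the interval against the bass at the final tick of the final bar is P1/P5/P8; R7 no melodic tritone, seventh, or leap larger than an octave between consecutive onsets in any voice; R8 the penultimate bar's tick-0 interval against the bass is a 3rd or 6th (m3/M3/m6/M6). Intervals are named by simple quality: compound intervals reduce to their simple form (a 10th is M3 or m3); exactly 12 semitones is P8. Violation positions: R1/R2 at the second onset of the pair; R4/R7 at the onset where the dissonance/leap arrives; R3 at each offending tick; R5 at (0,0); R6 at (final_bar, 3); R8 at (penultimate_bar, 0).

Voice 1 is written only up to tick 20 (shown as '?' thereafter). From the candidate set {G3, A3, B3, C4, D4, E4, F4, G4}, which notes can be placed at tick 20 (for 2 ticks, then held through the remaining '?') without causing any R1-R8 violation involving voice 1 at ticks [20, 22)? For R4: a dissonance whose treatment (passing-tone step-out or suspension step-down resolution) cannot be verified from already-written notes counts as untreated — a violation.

G3: violates R8
A3: violates R4,R8
B3: legal
C4: violates R4,R8
D4: violates R8
E4: legal
F4: violates R4,R8
G4: violates R8

{B3, E4}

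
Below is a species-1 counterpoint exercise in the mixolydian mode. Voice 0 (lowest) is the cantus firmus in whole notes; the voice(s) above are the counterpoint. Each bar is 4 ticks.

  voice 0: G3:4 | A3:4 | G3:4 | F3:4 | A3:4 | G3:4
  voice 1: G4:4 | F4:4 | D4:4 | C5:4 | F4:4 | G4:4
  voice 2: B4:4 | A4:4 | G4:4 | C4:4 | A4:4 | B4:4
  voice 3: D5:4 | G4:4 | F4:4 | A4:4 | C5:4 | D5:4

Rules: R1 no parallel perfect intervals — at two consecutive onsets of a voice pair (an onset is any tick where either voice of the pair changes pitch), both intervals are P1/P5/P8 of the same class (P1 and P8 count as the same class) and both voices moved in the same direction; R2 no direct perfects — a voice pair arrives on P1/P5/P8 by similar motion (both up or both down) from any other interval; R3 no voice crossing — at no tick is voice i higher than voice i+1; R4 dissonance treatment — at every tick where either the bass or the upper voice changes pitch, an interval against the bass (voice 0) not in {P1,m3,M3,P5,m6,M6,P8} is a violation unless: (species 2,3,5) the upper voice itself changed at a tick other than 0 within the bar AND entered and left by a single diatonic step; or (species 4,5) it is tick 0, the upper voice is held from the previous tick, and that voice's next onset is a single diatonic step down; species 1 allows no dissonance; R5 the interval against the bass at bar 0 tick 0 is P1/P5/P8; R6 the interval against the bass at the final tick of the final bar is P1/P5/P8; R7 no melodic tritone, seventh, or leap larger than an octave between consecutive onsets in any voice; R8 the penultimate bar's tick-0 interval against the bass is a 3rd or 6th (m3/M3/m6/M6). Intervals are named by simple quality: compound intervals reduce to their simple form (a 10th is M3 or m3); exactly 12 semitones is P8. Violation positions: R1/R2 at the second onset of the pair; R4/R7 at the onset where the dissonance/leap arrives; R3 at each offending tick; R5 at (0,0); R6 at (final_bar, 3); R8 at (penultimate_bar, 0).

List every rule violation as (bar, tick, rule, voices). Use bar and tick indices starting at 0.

(0, 0, R5, (0, 2))
(1, 0, R3, (2, 3))
(1, 0, R4, (0, 3))
(1, 1, R3, (2, 3))
(1, 2, R3, (2, 3))
(1, 3, R3, (2, 3))
(2, 0, R1, (0, 2))
(2, 0, R2, (0, 1))
(2, 0, R3, (2, 3))
(2, 0, R4, (0, 3))
(2, 1, R3, (2, 3))
(2, 2, R3, (2, 3))
(2, 3, R3, (2, 3))
(3, 0, R2, (0, 2))
(3, 0, R3, (1, 2))
(3, 0, R7, (1,))
(3, 1, R3, (1, 2))
(3, 2, R3, (1, 2))
(3, 3, R3, (1, 2))
(4, 0, R2, (0, 2))
(4, 0, R8, (0, 2))
(5, 0, R1, (1, 3))
(5, 3, R6, (0, 2))

bar 0: v0=G3 v1=G4 v2=B4 v3=D5 downbeat P5
bar 1: v0=A3 v1=F4 v2=A4 v3=G4 downbeat m7
bar 2: v0=G3 v1=D4 v2=G4 v3=F4 downbeat m7
bar 3: v0=F3 v1=C5 v2=C4 v3=A4 downbeat M3
bar 4: v0=A3 v1=F4 v2=A4 v3=C5 downbeat m3
bar 5: v0=G3 v1=G4 v2=B4 v3=D5 downbeat P5
  -> R5 @ bar 0 tick 0 v(0, 2): opens on M3
  -> R3 @ bar 1 tick 0 v(2, 3): A4 above G4
  -> R4 @ bar 1 tick 0 v(0, 3): A3/G4 m7 untreated
  -> R3 @ bar 1 tick 1 v(2, 3): A4 above G4
  -> R3 @ bar 1 tick 2 v(2, 3): A4 above G4
  -> R3 @ bar 1 tick 3 v(2, 3): A4 above G4
  -> R1 @ bar 2 tick 0 v(0, 2): A3/A4 P8 -> G3/G4 P8 similar
  -> R2 @ bar 2 tick 0 v(0, 1): A3/F4 m6 -> G3/D4 P5 similar
  -> R3 @ bar 2 tick 0 v(2, 3): G4 above F4
  -> R4 @ bar 2 tick 0 v(0, 3): G3/F4 m7 untreated
  -> R3 @ bar 2 tick 1 v(2, 3): G4 above F4
  -> R3 @ bar 2 tick 2 v(2, 3): G4 above F4
  -> R3 @ bar 2 tick 3 v(2, 3): G4 above F4
  -> R2 @ bar 3 tick 0 v(0, 2): G3/G4 P8 -> F3/C4 P5 similar
  -> R3 @ bar 3 tick 0 v(1, 2): C5 above C4
  -> R7 @ bar 3 tick 0 v(1,): D4->C5 leap 10st
  -> R3 @ bar 3 tick 1 v(1, 2): C5 above C4
  -> R3 @ bar 3 tick 2 v(1, 2): C5 above C4
  -> R3 @ bar 3 tick 3 v(1, 2): C5 above C4
  -> R2 @ bar 4 tick 0 v(0, 2): F3/C4 P5 -> A3/A4 P8 similar
  -> R8 @ bar 4 tick 0 v(0, 2): penult P8 not 3rd/6th
  -> R1 @ bar 5 tick 0 v(1, 3): F4/C5 P5 -> G4/D5 P5 similar
  -> R6 @ bar 5 tick 3 v(0, 2): closes on M3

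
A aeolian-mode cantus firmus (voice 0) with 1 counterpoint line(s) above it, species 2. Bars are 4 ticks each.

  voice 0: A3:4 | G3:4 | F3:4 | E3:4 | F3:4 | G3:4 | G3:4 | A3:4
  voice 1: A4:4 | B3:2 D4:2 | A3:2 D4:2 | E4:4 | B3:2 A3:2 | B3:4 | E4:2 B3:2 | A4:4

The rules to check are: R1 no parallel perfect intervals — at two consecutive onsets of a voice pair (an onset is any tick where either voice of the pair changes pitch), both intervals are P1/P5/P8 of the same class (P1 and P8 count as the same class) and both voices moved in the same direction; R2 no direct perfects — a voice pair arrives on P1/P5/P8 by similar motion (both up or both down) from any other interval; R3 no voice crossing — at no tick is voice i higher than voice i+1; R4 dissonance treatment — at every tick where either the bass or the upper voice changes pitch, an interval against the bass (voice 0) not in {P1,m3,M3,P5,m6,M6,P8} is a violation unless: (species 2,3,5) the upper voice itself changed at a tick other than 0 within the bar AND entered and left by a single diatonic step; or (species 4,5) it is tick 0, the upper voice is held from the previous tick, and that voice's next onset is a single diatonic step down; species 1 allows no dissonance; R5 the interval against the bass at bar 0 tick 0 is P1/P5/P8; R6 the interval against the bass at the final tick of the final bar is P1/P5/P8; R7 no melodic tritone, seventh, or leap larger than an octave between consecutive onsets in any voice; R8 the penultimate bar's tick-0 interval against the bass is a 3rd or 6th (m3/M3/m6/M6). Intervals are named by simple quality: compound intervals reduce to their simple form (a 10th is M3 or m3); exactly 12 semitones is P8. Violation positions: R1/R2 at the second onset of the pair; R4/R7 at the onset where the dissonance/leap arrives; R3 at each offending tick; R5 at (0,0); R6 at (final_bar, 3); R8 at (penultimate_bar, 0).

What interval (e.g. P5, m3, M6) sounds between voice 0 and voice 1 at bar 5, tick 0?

voice 0=G3 voice 1=B3 -> M3

M3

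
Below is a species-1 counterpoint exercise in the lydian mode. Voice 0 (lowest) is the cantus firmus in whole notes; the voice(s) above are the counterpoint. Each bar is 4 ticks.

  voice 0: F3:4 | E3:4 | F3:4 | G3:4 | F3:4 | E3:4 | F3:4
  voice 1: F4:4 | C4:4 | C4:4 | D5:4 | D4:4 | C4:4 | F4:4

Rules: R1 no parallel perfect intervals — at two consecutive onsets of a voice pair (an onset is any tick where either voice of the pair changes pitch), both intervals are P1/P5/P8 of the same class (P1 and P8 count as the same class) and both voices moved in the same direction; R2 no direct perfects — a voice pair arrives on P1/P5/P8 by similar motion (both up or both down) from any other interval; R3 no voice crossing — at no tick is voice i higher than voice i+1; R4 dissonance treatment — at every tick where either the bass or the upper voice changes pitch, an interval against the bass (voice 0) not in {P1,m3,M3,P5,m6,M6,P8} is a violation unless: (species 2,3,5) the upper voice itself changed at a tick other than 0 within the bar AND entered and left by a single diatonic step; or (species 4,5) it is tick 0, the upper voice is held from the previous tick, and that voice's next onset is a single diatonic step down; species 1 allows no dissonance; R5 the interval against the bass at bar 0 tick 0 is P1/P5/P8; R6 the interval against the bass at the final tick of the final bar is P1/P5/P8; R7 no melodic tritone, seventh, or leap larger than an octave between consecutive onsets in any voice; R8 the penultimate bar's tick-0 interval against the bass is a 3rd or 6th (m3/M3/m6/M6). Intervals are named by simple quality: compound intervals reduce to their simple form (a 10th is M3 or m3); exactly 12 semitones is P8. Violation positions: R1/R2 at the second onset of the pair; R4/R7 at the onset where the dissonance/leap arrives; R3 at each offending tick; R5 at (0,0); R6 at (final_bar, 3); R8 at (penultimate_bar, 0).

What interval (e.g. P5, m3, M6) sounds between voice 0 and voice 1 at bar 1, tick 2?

m6

voice 0=E3 voice 1=C4 -> m6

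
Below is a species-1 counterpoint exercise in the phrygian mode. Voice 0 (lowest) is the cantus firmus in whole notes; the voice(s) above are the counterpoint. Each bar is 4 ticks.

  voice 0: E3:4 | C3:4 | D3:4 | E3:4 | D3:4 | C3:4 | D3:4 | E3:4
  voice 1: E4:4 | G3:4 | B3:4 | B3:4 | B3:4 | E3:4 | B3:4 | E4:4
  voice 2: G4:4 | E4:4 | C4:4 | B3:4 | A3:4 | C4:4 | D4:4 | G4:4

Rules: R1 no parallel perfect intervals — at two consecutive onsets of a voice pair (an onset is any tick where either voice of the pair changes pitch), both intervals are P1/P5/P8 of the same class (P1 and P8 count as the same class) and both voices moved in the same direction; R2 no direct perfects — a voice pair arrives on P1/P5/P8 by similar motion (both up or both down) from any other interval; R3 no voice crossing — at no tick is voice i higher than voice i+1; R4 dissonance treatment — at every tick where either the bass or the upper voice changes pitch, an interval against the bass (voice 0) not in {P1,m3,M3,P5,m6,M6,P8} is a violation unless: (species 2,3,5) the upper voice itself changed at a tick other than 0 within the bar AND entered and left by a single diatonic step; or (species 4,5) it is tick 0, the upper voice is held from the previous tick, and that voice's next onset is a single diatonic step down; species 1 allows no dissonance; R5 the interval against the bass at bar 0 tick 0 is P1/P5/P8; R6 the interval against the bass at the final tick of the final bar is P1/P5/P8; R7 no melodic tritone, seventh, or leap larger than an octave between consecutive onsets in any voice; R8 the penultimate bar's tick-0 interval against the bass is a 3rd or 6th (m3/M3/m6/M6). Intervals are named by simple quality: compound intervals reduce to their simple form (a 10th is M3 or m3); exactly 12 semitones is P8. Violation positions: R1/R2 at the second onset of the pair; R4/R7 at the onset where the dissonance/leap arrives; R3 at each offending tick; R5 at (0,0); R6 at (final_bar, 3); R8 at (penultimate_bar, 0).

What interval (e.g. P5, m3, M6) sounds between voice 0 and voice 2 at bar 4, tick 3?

P5

voice 0=D3 voice 2=A3 -> P5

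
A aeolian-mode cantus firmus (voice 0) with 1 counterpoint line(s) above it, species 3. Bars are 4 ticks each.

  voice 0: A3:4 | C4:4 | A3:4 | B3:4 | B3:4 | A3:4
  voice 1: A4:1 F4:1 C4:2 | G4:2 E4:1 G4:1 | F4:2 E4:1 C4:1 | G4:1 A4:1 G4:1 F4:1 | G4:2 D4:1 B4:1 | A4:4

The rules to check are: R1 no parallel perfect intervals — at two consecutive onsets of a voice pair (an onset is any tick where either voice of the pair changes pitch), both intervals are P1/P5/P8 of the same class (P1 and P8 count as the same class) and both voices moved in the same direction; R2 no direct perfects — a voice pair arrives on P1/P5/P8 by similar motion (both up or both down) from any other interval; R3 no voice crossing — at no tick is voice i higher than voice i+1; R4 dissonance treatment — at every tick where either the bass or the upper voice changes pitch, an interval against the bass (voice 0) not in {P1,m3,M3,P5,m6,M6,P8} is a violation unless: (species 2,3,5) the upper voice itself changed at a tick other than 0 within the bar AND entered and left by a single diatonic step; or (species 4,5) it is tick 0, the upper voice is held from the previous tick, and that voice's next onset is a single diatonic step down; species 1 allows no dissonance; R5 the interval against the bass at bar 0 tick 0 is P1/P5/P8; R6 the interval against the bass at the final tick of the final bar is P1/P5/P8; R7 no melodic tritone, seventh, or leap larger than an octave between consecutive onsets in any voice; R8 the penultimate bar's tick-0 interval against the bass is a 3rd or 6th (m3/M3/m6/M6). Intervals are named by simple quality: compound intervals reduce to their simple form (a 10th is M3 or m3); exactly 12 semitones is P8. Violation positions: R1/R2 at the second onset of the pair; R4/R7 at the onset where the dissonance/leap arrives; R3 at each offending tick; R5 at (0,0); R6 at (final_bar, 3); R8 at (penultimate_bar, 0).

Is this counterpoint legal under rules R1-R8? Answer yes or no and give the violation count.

bar 0: v0=A3 v1=A4 (P8)
bar 1: v0=C4 v1=G4 (P5)
bar 2: v0=A3 v1=F4 (m6)
bar 3: v0=B3 v1=G4 (m6)
bar 4: v0=B3 v1=G4 (m6)
bar 5: v0=A3 v1=A4 (P8)
  R2 @ bar1.0: A3/C4 m3 -> C4/G4 P5 similar
  R1 @ bar5.0: B3/B4 P8 -> A3/A4 P8 similar

No (2 violations)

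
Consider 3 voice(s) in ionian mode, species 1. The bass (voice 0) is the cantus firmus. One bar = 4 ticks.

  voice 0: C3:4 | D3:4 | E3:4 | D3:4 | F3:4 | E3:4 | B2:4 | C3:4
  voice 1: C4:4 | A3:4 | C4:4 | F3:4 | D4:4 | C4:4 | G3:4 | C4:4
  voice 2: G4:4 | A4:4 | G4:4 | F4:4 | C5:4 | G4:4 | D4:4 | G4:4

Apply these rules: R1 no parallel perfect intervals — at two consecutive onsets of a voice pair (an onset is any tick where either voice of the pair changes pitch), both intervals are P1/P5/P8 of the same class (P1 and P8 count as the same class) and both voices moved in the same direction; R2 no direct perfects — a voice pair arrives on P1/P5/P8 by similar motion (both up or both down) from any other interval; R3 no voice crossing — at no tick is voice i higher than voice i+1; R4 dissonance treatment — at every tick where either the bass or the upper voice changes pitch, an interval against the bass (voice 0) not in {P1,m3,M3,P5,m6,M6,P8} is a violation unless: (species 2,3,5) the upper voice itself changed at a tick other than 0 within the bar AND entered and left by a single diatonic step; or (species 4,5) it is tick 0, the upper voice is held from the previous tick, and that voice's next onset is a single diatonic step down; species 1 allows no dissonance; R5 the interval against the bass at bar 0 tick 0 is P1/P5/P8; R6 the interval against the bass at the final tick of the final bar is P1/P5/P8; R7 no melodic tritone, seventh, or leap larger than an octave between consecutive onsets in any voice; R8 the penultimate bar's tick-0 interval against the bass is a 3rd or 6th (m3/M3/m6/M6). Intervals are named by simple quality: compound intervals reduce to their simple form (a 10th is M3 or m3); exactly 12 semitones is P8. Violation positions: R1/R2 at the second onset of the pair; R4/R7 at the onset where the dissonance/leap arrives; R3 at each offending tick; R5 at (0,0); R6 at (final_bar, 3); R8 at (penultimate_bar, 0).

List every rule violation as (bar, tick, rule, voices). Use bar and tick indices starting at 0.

bar 0: v0=C3 v1=C4 v2=G4 downbeat P5
bar 1: v0=D3 v1=A3 v2=A4 downbeat P5
bar 2: v0=E3 v1=C4 v2=G4 downbeat m3
bar 3: v0=D3 v1=F3 v2=F4 downbeat m3
bar 4: v0=F3 v1=D4 v2=C5 downbeat P5
bar 5: v0=E3 v1=C4 v2=G4 downbeat m3
bar 6: v0=B2 v1=G3 v2=D4 downbeat m3
bar 7: v0=C3 v1=C4 v2=G4 downbeat P5
  -> R1 @ bar 1 tick 0 v(0, 2): C3/G4 P5 -> D3/A4 P5 similar
  -> R2 @ bar 3 tick 0 v(1, 2): C4/G4 P5 -> F3/F4 P8 similar
  -> R2 @ bar 4 tick 0 v(0, 2): D3/F4 m3 -> F3/C5 P5 similar
  -> R2 @ bar 5 tick 0 v(1, 2): D4/C5 m7 -> C4/G4 P5 similar
  -> R1 @ bar 6 tick 0 v(1, 2): C4/G4 P5 -> G3/D4 P5 similar
  -> R1 @ bar 7 tick 0 v(1, 2): G3/D4 P5 -> C4/G4 P5 similar
  -> R2 @ bar 7 tick 0 v(0, 1): B2/G3 m6 -> C3/C4 P8 similar
  -> R2 @ bar 7 tick 0 v(0, 2): B2/D4 m3 -> C3/G4 P5 similar

(1, 0, R1, (0, 2))
(3, 0, R2, (1, 2))
(4, 0, R2, (0, 2))
(5, 0, R2, (1, 2))
(6, 0, R1, (1, 2))
(7, 0, R1, (1, 2))
(7, 0, R2, (0, 1))
(7, 0, R2, (0, 2))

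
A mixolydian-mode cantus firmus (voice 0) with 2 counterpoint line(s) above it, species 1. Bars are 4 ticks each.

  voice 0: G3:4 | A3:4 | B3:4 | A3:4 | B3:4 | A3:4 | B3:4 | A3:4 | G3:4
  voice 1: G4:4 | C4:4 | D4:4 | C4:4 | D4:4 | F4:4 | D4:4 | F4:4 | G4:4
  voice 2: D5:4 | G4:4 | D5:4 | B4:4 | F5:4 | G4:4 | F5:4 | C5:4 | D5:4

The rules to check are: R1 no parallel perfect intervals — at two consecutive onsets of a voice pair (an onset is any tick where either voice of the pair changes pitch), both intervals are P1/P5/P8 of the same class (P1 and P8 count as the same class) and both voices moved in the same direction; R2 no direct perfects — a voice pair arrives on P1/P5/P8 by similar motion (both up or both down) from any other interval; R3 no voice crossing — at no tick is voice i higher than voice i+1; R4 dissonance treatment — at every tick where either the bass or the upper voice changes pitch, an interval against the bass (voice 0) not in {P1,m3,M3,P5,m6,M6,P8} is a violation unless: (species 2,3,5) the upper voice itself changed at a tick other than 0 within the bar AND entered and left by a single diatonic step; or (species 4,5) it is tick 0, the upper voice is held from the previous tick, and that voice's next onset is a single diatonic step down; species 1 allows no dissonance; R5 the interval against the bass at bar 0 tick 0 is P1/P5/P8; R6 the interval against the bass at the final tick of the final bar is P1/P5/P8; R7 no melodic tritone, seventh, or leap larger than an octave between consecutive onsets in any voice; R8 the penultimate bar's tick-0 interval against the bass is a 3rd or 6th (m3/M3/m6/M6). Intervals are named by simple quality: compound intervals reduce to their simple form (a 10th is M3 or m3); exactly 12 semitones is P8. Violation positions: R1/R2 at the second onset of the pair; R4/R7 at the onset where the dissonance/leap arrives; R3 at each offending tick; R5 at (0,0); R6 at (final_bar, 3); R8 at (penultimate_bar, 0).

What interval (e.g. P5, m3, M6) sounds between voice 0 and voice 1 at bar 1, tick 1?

voice 0=A3 voice 1=C4 -> m3

m3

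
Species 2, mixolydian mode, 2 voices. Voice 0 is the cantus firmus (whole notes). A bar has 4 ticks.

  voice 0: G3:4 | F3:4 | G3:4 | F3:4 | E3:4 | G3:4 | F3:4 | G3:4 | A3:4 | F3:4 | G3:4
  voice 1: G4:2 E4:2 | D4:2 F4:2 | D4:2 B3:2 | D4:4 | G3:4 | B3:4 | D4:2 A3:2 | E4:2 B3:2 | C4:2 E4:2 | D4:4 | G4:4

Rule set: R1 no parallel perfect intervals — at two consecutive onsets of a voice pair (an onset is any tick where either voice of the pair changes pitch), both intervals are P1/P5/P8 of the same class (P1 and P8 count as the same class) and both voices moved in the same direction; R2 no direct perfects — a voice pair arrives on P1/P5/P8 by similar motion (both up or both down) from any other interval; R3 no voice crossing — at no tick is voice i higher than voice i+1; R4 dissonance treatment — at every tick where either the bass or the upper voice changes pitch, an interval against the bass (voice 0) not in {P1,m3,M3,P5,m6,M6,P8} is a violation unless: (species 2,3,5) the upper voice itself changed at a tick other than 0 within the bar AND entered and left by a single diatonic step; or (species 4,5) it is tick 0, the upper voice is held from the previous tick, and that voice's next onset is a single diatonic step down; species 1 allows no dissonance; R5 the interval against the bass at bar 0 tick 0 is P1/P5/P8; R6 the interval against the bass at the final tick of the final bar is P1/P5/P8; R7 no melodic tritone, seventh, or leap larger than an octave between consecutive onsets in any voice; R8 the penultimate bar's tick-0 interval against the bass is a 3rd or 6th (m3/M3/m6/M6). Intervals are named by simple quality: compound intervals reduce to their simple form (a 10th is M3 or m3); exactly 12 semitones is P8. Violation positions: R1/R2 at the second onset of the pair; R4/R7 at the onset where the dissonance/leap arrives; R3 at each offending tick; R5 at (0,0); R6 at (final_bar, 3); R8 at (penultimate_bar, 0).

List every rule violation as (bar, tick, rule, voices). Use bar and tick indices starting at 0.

bar 0: v0=G3 v1=G4 downbeat P8
bar 1: v0=F3 v1=D4 downbeat M6
bar 2: v0=G3 v1=D4 downbeat P5
bar 3: v0=F3 v1=D4 downbeat M6
bar 4: v0=E3 v1=G3 downbeat m3
bar 5: v0=G3 v1=B3 downbeat M3
bar 6: v0=F3 v1=D4 downbeat M6
bar 7: v0=G3 v1=E4 downbeat M6
bar 8: v0=A3 v1=C4 downbeat m3
bar 9: v0=F3 v1=D4 downbeat M6
bar 10: v0=G3 v1=G4 downbeat P8
  -> R2 @ bar 10 tick 0 v(0, 1): F3/D4 M6 -> G3/G4 P8 similar

(10, 0, R2, (0, 1))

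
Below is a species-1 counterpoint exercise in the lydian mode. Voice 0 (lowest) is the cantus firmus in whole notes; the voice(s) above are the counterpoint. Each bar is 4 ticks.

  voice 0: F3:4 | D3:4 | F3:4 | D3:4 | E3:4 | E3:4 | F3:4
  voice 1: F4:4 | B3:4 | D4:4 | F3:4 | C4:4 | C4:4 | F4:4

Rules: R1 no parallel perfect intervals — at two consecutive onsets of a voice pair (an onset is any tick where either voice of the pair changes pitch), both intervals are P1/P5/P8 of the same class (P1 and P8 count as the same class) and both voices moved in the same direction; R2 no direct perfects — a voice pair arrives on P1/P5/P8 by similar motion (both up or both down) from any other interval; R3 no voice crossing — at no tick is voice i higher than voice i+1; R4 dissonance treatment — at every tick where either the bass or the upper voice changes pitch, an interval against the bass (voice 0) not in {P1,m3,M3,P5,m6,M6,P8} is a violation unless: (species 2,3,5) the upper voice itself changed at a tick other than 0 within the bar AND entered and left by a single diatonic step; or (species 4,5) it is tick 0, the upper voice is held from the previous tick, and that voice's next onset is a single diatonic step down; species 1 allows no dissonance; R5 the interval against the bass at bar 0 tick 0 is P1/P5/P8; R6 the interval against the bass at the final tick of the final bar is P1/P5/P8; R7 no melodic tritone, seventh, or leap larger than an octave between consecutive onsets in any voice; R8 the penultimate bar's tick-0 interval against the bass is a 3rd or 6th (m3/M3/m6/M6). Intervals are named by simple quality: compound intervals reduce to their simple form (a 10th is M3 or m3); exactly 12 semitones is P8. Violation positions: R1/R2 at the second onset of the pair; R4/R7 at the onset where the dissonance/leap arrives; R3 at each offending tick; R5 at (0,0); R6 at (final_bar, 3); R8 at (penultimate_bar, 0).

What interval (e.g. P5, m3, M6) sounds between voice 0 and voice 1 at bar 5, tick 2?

m6

voice 0=E3 voice 1=C4 -> m6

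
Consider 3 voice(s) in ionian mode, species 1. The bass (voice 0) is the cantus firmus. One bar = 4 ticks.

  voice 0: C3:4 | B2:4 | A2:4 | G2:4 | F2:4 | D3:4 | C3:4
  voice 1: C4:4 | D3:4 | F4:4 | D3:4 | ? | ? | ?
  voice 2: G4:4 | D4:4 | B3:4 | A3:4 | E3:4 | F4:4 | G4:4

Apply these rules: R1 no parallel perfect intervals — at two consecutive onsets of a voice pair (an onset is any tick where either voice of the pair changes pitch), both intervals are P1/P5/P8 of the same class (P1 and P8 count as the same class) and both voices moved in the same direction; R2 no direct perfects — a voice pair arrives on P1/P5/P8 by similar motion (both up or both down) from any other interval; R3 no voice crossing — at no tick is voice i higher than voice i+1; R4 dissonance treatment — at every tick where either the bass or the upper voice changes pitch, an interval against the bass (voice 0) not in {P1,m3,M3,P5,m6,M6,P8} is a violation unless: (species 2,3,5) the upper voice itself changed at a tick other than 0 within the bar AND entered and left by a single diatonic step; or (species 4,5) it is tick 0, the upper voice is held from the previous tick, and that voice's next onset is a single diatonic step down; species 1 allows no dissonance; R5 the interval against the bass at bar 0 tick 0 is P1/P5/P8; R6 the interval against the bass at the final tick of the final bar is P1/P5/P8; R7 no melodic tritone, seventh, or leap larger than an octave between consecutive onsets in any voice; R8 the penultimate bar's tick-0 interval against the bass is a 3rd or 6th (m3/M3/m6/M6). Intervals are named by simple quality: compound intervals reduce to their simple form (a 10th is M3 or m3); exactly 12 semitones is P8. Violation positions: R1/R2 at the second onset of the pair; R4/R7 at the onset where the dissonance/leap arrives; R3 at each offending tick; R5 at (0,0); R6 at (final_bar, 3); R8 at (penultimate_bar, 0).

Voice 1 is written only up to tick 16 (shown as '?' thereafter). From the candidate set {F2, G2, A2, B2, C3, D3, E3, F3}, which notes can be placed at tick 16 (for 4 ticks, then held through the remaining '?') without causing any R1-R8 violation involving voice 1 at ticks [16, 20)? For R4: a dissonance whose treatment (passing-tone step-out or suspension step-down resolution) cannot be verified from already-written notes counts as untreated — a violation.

{D3}

F2: violates R2
G2: violates R4
A2: violates R1
B2: violates R4
C3: violates R1
D3: legal
E3: violates R4
F3: violates R3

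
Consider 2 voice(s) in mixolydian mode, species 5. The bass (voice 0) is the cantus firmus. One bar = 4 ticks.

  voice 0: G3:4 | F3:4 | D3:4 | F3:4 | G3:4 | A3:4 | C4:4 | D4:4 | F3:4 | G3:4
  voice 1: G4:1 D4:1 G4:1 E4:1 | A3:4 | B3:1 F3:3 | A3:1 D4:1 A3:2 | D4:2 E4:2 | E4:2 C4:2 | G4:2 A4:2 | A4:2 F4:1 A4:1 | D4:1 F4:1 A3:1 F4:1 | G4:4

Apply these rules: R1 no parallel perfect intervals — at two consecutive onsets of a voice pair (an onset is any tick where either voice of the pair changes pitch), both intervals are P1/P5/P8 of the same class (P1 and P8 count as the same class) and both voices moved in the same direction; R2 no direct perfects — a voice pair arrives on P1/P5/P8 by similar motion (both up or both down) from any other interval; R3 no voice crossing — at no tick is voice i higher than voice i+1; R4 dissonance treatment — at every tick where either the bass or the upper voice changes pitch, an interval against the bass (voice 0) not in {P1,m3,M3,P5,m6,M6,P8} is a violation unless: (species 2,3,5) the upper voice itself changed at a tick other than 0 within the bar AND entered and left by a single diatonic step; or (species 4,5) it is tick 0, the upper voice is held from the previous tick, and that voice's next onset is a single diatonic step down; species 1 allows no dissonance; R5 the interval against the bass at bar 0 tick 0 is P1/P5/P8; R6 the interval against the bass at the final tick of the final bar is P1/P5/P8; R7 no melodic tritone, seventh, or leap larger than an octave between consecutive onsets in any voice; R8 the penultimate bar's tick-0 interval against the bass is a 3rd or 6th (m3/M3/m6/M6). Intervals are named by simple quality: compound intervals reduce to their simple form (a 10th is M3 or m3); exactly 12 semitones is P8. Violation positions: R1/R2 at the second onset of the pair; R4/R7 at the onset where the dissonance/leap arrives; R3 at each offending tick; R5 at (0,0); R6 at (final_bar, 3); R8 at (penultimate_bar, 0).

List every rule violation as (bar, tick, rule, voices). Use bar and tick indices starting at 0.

bar 0: v0=G3 v1=G4 downbeat P8
bar 1: v0=F3 v1=A3 downbeat M3
bar 2: v0=D3 v1=B3 downbeat M6
bar 3: v0=F3 v1=A3 downbeat M3
bar 4: v0=G3 v1=D4 downbeat P5
bar 5: v0=A3 v1=E4 downbeat P5
bar 6: v0=C4 v1=G4 downbeat P5
bar 7: v0=D4 v1=A4 downbeat P5
bar 8: v0=F3 v1=D4 downbeat M6
bar 9: v0=G3 v1=G4 downbeat P8
  -> R7 @ bar 2 tick 1 v(1,): B3->F3 leap 6st
  -> R2 @ bar 4 tick 0 v(0, 1): F3/A3 M3 -> G3/D4 P5 similar
  -> R2 @ bar 6 tick 0 v(0, 1): A3/C4 m3 -> C4/G4 P5 similar
  -> R1 @ bar 9 tick 0 v(0, 1): F3/F4 P8 -> G3/G4 P8 similar

(2, 1, R7, (1,))
(4, 0, R2, (0, 1))
(6, 0, R2, (0, 1))
(9, 0, R1, (0, 1))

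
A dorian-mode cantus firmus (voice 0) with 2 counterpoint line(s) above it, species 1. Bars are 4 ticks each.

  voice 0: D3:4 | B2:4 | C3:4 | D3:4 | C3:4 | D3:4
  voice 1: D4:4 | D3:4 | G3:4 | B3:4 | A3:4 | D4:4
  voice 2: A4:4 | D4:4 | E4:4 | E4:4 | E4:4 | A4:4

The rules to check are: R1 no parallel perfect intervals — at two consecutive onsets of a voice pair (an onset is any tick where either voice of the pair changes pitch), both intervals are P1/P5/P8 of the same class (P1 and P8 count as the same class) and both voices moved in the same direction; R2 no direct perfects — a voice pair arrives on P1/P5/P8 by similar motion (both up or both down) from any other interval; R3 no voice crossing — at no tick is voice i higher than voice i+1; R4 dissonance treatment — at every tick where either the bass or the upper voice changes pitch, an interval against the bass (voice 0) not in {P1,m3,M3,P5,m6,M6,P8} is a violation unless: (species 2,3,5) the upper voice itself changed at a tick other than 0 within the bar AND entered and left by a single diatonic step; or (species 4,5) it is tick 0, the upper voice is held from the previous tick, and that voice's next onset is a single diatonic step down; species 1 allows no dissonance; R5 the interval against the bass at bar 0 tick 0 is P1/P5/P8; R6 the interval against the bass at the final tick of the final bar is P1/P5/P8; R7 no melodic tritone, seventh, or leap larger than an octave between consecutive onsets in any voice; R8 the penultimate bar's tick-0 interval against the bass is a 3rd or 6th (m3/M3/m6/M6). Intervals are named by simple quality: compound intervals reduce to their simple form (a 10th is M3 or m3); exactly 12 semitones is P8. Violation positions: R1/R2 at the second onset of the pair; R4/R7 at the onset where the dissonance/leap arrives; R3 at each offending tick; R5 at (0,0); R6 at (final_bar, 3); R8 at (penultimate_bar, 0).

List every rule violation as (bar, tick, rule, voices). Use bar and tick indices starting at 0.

bar 0: v0=D3 v1=D4 v2=A4 downbeat P5
bar 1: v0=B2 v1=D3 v2=D4 downbeat m3
bar 2: v0=C3 v1=G3 v2=E4 downbeat M3
bar 3: v0=D3 v1=B3 v2=E4 downbeat M2
bar 4: v0=C3 v1=A3 v2=E4 downbeat M3
bar 5: v0=D3 v1=D4 v2=A4 downbeat P5
  -> R2 @ bar 1 tick 0 v(1, 2): D4/A4 P5 -> D3/D4 P8 similar
  -> R2 @ bar 2 tick 0 v(0, 1): B2/D3 m3 -> C3/G3 P5 similar
  -> R4 @ bar 3 tick 0 v(0, 2): D3/E4 M2 untreated
  -> R1 @ bar 5 tick 0 v(1, 2): A3/E4 P5 -> D4/A4 P5 similar
  -> R2 @ bar 5 tick 0 v(0, 1): C3/A3 M6 -> D3/D4 P8 similar
  -> R2 @ bar 5 tick 0 v(0, 2): C3/E4 M3 -> D3/A4 P5 similar

(1, 0, R2, (1, 2))
(2, 0, R2, (0, 1))
(3, 0, R4, (0, 2))
(5, 0, R1, (1, 2))
(5, 0, R2, (0, 1))
(5, 0, R2, (0, 2))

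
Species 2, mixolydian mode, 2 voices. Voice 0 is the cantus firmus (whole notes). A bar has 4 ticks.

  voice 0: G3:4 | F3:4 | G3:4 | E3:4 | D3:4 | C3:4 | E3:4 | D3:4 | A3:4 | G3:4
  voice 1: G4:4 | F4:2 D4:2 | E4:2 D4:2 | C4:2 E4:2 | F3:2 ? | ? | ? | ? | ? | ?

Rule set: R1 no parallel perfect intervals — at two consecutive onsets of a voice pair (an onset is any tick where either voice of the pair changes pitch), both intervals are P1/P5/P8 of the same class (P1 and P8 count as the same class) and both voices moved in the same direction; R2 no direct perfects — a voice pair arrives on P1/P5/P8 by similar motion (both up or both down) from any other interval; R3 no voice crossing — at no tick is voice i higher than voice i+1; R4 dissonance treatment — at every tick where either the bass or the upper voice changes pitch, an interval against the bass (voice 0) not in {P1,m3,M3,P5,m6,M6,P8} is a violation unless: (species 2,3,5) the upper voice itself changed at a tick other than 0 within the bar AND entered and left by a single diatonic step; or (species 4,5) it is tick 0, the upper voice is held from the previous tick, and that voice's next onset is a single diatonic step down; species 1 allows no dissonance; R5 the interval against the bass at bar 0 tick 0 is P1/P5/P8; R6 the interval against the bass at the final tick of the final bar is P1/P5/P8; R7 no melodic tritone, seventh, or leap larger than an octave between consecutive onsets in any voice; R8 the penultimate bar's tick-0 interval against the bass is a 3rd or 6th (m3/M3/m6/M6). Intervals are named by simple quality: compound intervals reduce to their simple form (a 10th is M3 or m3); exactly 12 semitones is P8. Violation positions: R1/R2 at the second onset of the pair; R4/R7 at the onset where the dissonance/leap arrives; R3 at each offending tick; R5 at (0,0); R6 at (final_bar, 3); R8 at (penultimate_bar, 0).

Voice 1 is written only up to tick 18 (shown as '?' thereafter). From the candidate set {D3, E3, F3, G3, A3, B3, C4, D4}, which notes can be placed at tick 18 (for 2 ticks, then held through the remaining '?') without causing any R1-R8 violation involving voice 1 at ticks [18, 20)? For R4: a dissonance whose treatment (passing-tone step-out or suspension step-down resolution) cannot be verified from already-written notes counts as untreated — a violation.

D3: legal
E3: violates R4
F3: legal
G3: violates R4
A3: legal
B3: violates R7
C4: violates R4
D4: legal

{A3, D3, D4, F3}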